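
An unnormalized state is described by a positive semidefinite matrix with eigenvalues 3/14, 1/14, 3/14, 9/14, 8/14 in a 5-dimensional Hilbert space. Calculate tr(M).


tr(M) = sum of eigenvalues
= 3/14 + 1/14 + 3/14 + 9/14 + 8/14
= 24/14
= 1.7143

1.7143


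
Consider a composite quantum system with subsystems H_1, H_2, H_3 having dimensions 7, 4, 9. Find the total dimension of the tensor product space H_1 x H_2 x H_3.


dim(H_1 x H_2 x H_3) = 7 * 4 * 9
= 28 * 9
= 252

252


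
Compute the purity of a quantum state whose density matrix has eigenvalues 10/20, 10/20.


tr(rho^2) = sum of eigenvalues squared
= (10/20)^2 + (10/20)^2
= (100 + 100) / 400
= 200/400
= 0.5000

0.5000


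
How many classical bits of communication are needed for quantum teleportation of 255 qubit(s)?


Quantum teleportation requires 2 classical bits per qubit teleported.
255 qubit(s) -> 2 * 255 = 510 classical bits

510


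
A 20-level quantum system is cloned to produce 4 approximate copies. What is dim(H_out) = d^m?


Output space = H^(tensor 4) where dim(H) = 20
dim = 20^4
= 400 (after 2 factors)
= 8000 (after 3 factors)
= 160000 (after 4 factors)
= 160000

160000


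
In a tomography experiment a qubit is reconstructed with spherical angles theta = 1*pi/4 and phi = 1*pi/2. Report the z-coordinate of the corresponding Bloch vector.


theta = 0.7854, phi = 1.5708
r_z = cos(theta) = 0.7071

0.7071


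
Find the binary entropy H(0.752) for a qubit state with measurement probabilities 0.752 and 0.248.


S = -p*log2(p) - (1-p)*log2(1-p)
p = 0.7520, 1-p = 0.2480
= -0.7520 * log2(0.7520) - 0.2480 * log2(0.2480)
= -(-0.3092) - (-0.4989)
= 0.8081

0.8081


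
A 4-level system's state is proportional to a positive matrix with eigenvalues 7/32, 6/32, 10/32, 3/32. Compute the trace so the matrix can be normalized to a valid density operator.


tr(M) = sum of eigenvalues
= 7/32 + 6/32 + 10/32 + 3/32
= 26/32
= 0.8125

0.8125


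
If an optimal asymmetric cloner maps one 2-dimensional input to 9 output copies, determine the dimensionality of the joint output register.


Output space = H^(tensor 9) where dim(H) = 2
dim = 2^9
= 4 (after 2 factors)
= 8 (after 3 factors)
= 16 (after 4 factors)
= 32 (after 5 factors)
= 64 (after 6 factors)
= 128 (after 7 factors)
= 256 (after 8 factors)
= 512 (after 9 factors)
= 512

512


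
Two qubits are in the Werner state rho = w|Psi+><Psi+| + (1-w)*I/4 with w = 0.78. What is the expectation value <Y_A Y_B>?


|Psi+> = (|01> + |10>)/sqrt(2)
For the pure Bell state, <Y_A Y_B> = +1 (Bell-state Pauli correlator).
The maximally-mixed part I/4 has tr(I/4 * P tensor P) = 0 for any traceless Pauli P.
So <Y_A Y_B>_rho = w * (+1) + (1 - w) * 0
= 0.78 * (+1)
= 0.7800

0.7800


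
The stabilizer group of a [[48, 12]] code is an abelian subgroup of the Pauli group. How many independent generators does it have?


For an [[n,k]] stabilizer code:
Number of stabilizer generators = n - k
= 48 - 12
= 36

36


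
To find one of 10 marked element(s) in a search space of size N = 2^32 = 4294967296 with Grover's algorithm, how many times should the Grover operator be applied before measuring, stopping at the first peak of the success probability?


After j Grover iterations the success probability is P(j) = sin^2((2j+1)*theta), where sin(theta) = sqrt(k/N).
N = 2^32 = 4294967296, k = 10
sin(theta) = sqrt(k/N) = 4.825252777e-05
theta = arcsin(sqrt(k/N)) = 4.825252779e-05 rad
P(j) reaches its first maximum when (2j+1)*theta is as close as possible to pi/2, i.e. j = round(pi/(4*theta) - 1/2).
pi/(4*theta) - 1/2 = 16276.3294
(For comparison, the common estimate pi/4 * sqrt(N/k) = 16276.8294; the exact maximiser is used here.)
Optimal iterations = 16276

16276


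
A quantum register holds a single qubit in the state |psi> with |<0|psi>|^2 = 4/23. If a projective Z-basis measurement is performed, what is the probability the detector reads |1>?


|alpha|^2 = 4/23 = 0.1739
|beta|^2 = 1 - 4/23 = 19/23 = 0.8261
P(|1>) = |beta|^2 = 0.8261

0.8261


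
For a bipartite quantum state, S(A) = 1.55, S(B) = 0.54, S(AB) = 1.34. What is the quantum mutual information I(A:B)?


I(A:B) = S(A) + S(B) - S(AB)
= 1.55 + 0.54 - 1.34
= 0.7500

0.7500


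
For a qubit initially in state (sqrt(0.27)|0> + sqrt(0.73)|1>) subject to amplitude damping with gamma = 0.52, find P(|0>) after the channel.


For amplitude damping with parameter gamma on state sqrt(a)|0> + sqrt(b)|1>:
alpha^2 = 0.27, beta^2 = 0.73
P(|0>) = alpha^2 + gamma * beta^2
= 0.27 + 0.52 * 0.73
= 0.27 + 0.3796
= 0.6496

0.6496


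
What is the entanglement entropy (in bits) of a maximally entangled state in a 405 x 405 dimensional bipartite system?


For a maximally entangled state in d x d:
S = log2(d) = log2(405)
= 8.6618

8.6618


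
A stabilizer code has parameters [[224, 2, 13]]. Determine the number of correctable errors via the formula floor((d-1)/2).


Code parameters: [[224, 2, 13]], distance d = 13.
Number of correctable errors = floor((d-1)/2)
= floor((13 - 1)/2)
= floor(12/2)
= 6

6


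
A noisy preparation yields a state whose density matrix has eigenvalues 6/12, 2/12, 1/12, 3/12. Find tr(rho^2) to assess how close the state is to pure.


tr(rho^2) = sum of eigenvalues squared
= (6/12)^2 + (2/12)^2 + (1/12)^2 + (3/12)^2
= (36 + 4 + 1 + 9) / 144
= 50/144
= 0.3472

0.3472


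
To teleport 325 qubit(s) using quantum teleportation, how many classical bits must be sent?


Quantum teleportation requires 2 classical bits per qubit teleported.
325 qubit(s) -> 2 * 325 = 650 classical bits

650


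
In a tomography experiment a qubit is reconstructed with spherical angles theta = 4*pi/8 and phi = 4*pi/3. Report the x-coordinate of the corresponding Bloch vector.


theta = 1.5708, phi = 4.1888
r_x = sin(theta)*cos(phi) = 1.0000 * -0.5000
r_x = -0.5000

-0.5000


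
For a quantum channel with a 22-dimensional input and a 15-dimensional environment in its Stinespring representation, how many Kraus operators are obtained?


Tracing out the environment in an orthonormal basis {|i>_E} gives Kraus operators K_i = <i|_E U |0>_E.
Number of Kraus operators = dim(H_env) = d_env
= 15

15


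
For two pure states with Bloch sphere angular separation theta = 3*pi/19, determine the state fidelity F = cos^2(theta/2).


For states separated by angle theta on Bloch sphere:
F = cos^2(theta/2)
theta = 3*pi/19 = 0.4960
theta/2 = 0.2480
cos(theta/2) = 0.9694
F = 0.9397

0.9397


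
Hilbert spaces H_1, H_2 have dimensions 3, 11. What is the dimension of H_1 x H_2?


dim(H_1 x H_2) = 3 * 11
= 33

33


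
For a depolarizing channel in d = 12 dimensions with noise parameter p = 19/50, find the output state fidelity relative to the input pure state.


F = (1-p) + p/d
= (1 - 0.3800) + 0.3800/12
= 0.6200 + 0.0317
= 0.6517

0.6517


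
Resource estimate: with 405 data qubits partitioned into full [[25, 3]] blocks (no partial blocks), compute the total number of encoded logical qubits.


Each code block uses 25 physical qubits for 3 logical qubit(s).
Number of complete blocks = floor(405 / 25) = 16
Logical qubits = 16 * 3
= 48

48


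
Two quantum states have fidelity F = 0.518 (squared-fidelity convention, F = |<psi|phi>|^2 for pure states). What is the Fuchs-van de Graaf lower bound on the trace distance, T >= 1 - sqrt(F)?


Fuchs-van de Graaf (squared-fidelity convention): 1 - sqrt(F) <= T <= sqrt(1 - F).
Lower bound: T >= 1 - sqrt(F)
sqrt(F) = sqrt(0.518) = 0.7197
T >= 1 - 0.7197
T >= 0.2803

0.2803


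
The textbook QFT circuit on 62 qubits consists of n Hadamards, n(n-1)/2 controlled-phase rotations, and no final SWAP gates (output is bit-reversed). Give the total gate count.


Hadamard gates: 62
Controlled rotations: n*(n-1)/2 = 62*61/2 = 1891
SWAP gates: 0 (omitted)
Total = 62 + 1891
= 1953

1953


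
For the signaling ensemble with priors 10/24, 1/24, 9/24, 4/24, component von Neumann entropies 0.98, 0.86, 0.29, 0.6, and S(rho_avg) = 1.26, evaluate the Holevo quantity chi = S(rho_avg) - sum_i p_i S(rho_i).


chi = S(rho) - sum_i p_i * S(rho_i)
Weighted entropy = 10/24 * 0.98 + 1/24 * 0.86 + 9/24 * 0.29 + 4/24 * 0.6
= 0.6529
chi = 1.26 - 0.6529
= 0.6071

0.6071


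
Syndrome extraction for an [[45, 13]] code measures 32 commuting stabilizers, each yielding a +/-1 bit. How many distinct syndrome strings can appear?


Each stabilizer generator gives a binary (+1 or -1) measurement outcome.
With 32 independent generators:
Total syndromes = 2^32
= 4294967296

4294967296


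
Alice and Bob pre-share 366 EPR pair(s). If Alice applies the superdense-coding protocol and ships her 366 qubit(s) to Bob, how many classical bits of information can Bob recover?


Superdense coding allows 2 classical bits per shared entangled pair.
366 pair(s) -> 2 * 366 = 732 classical bits

732


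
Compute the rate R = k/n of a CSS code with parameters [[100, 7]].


Code rate R = k/n
= 7/100
= 0.0700

0.0700


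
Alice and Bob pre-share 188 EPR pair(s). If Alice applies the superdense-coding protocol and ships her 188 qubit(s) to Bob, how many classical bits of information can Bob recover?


Superdense coding allows 2 classical bits per shared entangled pair.
188 pair(s) -> 2 * 188 = 376 classical bits

376


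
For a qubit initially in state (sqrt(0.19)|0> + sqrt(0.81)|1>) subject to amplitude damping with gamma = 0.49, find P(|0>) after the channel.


For amplitude damping with parameter gamma on state sqrt(a)|0> + sqrt(b)|1>:
alpha^2 = 0.19, beta^2 = 0.81
P(|0>) = alpha^2 + gamma * beta^2
= 0.19 + 0.49 * 0.81
= 0.19 + 0.3969
= 0.5869

0.5869


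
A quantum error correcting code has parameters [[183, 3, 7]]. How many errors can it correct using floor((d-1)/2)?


Code parameters: [[183, 3, 7]], distance d = 7.
Number of correctable errors = floor((d-1)/2)
= floor((7 - 1)/2)
= floor(6/2)
= 3

3


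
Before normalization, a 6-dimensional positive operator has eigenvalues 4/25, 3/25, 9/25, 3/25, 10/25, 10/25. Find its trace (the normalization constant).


tr(M) = sum of eigenvalues
= 4/25 + 3/25 + 9/25 + 3/25 + 10/25 + 10/25
= 39/25
= 1.5600

1.5600


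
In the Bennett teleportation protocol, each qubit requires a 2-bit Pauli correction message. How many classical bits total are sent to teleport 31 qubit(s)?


Quantum teleportation requires 2 classical bits per qubit teleported.
31 qubit(s) -> 2 * 31 = 62 classical bits

62


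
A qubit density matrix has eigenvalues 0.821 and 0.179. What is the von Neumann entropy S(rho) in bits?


S = -p*log2(p) - (1-p)*log2(1-p)
p = 0.8210, 1-p = 0.1790
= -0.8210 * log2(0.8210) - 0.1790 * log2(0.1790)
= -(-0.2336) - (-0.4443)
= 0.6779

0.6779


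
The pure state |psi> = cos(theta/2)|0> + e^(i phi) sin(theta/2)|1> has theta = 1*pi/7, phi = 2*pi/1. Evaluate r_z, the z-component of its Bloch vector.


theta = 0.4488, phi = 6.2832
r_z = cos(theta) = 0.9010

0.9010


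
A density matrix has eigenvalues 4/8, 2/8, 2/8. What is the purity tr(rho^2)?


tr(rho^2) = sum of eigenvalues squared
= (4/8)^2 + (2/8)^2 + (2/8)^2
= (16 + 4 + 4) / 64
= 24/64
= 0.3750

0.3750


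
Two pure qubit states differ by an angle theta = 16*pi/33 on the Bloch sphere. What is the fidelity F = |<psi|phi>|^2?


For states separated by angle theta on Bloch sphere:
F = cos^2(theta/2)
theta = 16*pi/33 = 1.5232
theta/2 = 0.7616
cos(theta/2) = 0.7237
F = 0.5238

0.5238


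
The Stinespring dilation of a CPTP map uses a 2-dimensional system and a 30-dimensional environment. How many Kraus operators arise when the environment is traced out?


Tracing out the environment in an orthonormal basis {|i>_E} gives Kraus operators K_i = <i|_E U |0>_E.
Number of Kraus operators = dim(H_env) = d_env
= 30

30


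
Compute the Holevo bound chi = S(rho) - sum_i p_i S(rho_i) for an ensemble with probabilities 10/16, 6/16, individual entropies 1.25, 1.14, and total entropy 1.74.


chi = S(rho) - sum_i p_i * S(rho_i)
Weighted entropy = 10/16 * 1.25 + 6/16 * 1.14
= 1.2087
chi = 1.74 - 1.2087
= 0.5312

0.5312


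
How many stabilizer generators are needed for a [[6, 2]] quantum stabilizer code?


For an [[n,k]] stabilizer code:
Number of stabilizer generators = n - k
= 6 - 2
= 4

4


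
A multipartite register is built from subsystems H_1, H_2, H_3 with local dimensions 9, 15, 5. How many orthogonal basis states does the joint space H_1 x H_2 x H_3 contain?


dim(H_1 x H_2 x H_3) = 9 * 15 * 5
= 135 * 5
= 675

675


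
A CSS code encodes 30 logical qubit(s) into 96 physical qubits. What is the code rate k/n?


Code rate R = k/n
= 30/96
= 0.3125

0.3125


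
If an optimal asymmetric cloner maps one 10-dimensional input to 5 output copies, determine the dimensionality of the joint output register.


Output space = H^(tensor 5) where dim(H) = 10
dim = 10^5
= 100 (after 2 factors)
= 1000 (after 3 factors)
= 10000 (after 4 factors)
= 100000 (after 5 factors)
= 100000

100000


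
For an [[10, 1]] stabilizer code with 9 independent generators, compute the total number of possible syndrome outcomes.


Each stabilizer generator gives a binary (+1 or -1) measurement outcome.
With 9 independent generators:
Total syndromes = 2^9
= 512

512


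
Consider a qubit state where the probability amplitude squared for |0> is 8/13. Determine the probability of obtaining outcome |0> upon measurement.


|alpha|^2 = 8/13 = 0.6154
|beta|^2 = 1 - 8/13 = 5/13 = 0.3846
P(|0>) = |alpha|^2 = 0.6154

0.6154


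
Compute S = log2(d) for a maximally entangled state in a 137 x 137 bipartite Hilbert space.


For a maximally entangled state in d x d:
S = log2(d) = log2(137)
= 7.0980

7.0980


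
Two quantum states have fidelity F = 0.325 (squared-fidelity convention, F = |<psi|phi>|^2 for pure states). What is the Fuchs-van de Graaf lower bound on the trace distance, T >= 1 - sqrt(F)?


Fuchs-van de Graaf (squared-fidelity convention): 1 - sqrt(F) <= T <= sqrt(1 - F).
Lower bound: T >= 1 - sqrt(F)
sqrt(F) = sqrt(0.325) = 0.5701
T >= 1 - 0.5701
T >= 0.4299

0.4299


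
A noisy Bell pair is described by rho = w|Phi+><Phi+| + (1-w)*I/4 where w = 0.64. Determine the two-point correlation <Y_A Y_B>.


|Phi+> = (|00> + |11>)/sqrt(2)
For the pure Bell state, <Y_A Y_B> = -1 (Bell-state Pauli correlator).
The maximally-mixed part I/4 has tr(I/4 * P tensor P) = 0 for any traceless Pauli P.
So <Y_A Y_B>_rho = w * (-1) + (1 - w) * 0
= 0.64 * (-1)
= -0.6400

-0.6400


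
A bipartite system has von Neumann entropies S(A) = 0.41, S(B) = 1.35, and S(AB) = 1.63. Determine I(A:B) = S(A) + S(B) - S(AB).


I(A:B) = S(A) + S(B) - S(AB)
= 0.41 + 1.35 - 1.63
= 0.1300

0.1300


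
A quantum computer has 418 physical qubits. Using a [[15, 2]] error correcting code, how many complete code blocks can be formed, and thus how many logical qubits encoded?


Each code block uses 15 physical qubits for 2 logical qubit(s).
Number of complete blocks = floor(418 / 15) = 27
Logical qubits = 27 * 2
= 54

54


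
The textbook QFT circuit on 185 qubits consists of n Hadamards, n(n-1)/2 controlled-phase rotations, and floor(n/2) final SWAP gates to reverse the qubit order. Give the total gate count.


Hadamard gates: 185
Controlled rotations: n*(n-1)/2 = 185*184/2 = 17020
SWAP gates: floor(n/2) = floor(185/2) = 92
Total = 185 + 17020 + 92
= 17297

17297


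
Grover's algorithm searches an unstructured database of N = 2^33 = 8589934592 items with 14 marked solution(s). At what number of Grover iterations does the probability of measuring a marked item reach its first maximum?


After j Grover iterations the success probability is P(j) = sin^2((2j+1)*theta), where sin(theta) = sqrt(k/N).
N = 2^33 = 8589934592, k = 14
sin(theta) = sqrt(k/N) = 4.037096117e-05
theta = arcsin(sqrt(k/N)) = 4.037096118e-05 rad
P(j) reaches its first maximum when (2j+1)*theta is as close as possible to pi/2, i.e. j = round(pi/(4*theta) - 1/2).
pi/(4*theta) - 1/2 = 19454.0322
(For comparison, the common estimate pi/4 * sqrt(N/k) = 19454.5322; the exact maximiser is used here.)
Optimal iterations = 19454

19454


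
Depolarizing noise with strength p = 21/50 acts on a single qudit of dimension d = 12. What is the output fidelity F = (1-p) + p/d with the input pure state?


F = (1-p) + p/d
= (1 - 0.4200) + 0.4200/12
= 0.5800 + 0.0350
= 0.6150

0.6150


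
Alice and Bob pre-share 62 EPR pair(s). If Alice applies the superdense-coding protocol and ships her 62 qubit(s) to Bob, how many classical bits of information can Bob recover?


Superdense coding allows 2 classical bits per shared entangled pair.
62 pair(s) -> 2 * 62 = 124 classical bits

124


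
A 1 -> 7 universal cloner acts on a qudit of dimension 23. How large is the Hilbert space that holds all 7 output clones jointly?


Output space = H^(tensor 7) where dim(H) = 23
dim = 23^7
= 529 (after 2 factors)
= 12167 (after 3 factors)
= 279841 (after 4 factors)
= 6436343 (after 5 factors)
= 148035889 (after 6 factors)
= 3404825447 (after 7 factors)
= 3404825447

3404825447


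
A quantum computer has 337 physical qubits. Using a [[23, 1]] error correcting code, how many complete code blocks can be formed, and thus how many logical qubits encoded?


Each code block uses 23 physical qubits for 1 logical qubit(s).
Number of complete blocks = floor(337 / 23) = 14
Logical qubits = 14 * 1
= 14

14


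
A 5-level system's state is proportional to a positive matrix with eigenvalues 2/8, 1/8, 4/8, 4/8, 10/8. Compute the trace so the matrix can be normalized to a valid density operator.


tr(M) = sum of eigenvalues
= 2/8 + 1/8 + 4/8 + 4/8 + 10/8
= 21/8
= 2.6250

2.6250


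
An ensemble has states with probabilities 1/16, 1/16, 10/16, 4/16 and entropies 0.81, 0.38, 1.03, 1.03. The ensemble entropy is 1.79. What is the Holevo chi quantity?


chi = S(rho) - sum_i p_i * S(rho_i)
Weighted entropy = 1/16 * 0.81 + 1/16 * 0.38 + 10/16 * 1.03 + 4/16 * 1.03
= 0.9756
chi = 1.79 - 0.9756
= 0.8144

0.8144


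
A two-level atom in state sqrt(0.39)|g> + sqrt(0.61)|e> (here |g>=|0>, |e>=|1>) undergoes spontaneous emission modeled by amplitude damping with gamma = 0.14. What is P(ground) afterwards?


For amplitude damping with parameter gamma on state sqrt(a)|0> + sqrt(b)|1>:
alpha^2 = 0.39, beta^2 = 0.61
P(|0>) = alpha^2 + gamma * beta^2
= 0.39 + 0.14 * 0.61
= 0.39 + 0.0854
= 0.4754

0.4754


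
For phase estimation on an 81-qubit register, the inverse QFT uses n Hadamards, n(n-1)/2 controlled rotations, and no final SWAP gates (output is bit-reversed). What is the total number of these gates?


Hadamard gates: 81
Controlled rotations: n*(n-1)/2 = 81*80/2 = 3240
SWAP gates: 0 (omitted)
Total = 81 + 3240
= 3321

3321


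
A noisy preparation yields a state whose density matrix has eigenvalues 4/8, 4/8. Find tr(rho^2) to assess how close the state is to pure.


tr(rho^2) = sum of eigenvalues squared
= (4/8)^2 + (4/8)^2
= (16 + 16) / 64
= 32/64
= 0.5000

0.5000


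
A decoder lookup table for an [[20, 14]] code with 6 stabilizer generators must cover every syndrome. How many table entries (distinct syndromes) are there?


Each stabilizer generator gives a binary (+1 or -1) measurement outcome.
With 6 independent generators:
Total syndromes = 2^6
= 64

64


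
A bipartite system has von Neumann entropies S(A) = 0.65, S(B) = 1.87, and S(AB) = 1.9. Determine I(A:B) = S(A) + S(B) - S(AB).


I(A:B) = S(A) + S(B) - S(AB)
= 0.65 + 1.87 - 1.9
= 0.6200

0.6200


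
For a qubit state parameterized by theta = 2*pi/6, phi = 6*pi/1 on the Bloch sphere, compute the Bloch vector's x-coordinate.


theta = 1.0472, phi = 18.8496
r_x = sin(theta)*cos(phi) = 0.8660 * 1.0000
r_x = 0.8660

0.8660


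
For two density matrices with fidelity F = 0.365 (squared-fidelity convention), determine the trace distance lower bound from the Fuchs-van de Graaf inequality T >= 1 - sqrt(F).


Fuchs-van de Graaf (squared-fidelity convention): 1 - sqrt(F) <= T <= sqrt(1 - F).
Lower bound: T >= 1 - sqrt(F)
sqrt(F) = sqrt(0.365) = 0.6042
T >= 1 - 0.6042
T >= 0.3958

0.3958


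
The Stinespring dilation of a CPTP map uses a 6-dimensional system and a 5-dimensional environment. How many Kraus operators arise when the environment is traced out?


Tracing out the environment in an orthonormal basis {|i>_E} gives Kraus operators K_i = <i|_E U |0>_E.
Number of Kraus operators = dim(H_env) = d_env
= 5

5


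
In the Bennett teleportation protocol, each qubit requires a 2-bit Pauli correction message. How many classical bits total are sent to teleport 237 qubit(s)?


Quantum teleportation requires 2 classical bits per qubit teleported.
237 qubit(s) -> 2 * 237 = 474 classical bits

474


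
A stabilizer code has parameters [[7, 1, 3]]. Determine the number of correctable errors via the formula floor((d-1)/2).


Code parameters: [[7, 1, 3]], distance d = 3.
Number of correctable errors = floor((d-1)/2)
= floor((3 - 1)/2)
= floor(2/2)
= 1

1


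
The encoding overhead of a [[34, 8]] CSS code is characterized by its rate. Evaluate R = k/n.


Code rate R = k/n
= 8/34
= 0.2353

0.2353


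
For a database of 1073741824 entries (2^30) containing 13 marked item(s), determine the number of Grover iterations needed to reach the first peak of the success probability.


After j Grover iterations the success probability is P(j) = sin^2((2j+1)*theta), where sin(theta) = sqrt(k/N).
N = 2^30 = 1073741824, k = 13
sin(theta) = sqrt(k/N) = 0.0001100326927
theta = arcsin(sqrt(k/N)) = 0.000110032693 rad
P(j) reaches its first maximum when (2j+1)*theta is as close as possible to pi/2, i.e. j = round(pi/(4*theta) - 1/2).
pi/(4*theta) - 1/2 = 7137.3619
(For comparison, the common estimate pi/4 * sqrt(N/k) = 7137.8619; the exact maximiser is used here.)
Optimal iterations = 7137

7137


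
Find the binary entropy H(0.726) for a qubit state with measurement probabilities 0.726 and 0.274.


S = -p*log2(p) - (1-p)*log2(1-p)
p = 0.7260, 1-p = 0.2740
= -0.7260 * log2(0.7260) - 0.2740 * log2(0.2740)
= -(-0.3354) - (-0.5118)
= 0.8471

0.8471


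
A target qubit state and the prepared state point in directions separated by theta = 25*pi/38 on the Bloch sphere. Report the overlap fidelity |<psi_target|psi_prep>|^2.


For states separated by angle theta on Bloch sphere:
F = cos^2(theta/2)
theta = 25*pi/38 = 2.0668
theta/2 = 1.0334
cos(theta/2) = 0.5119
F = 0.2620

0.2620


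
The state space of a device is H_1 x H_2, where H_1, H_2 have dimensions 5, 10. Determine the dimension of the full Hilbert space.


dim(H_1 x H_2) = 5 * 10
= 50

50


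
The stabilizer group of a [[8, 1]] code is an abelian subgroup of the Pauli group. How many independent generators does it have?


For an [[n,k]] stabilizer code:
Number of stabilizer generators = n - k
= 8 - 1
= 7

7


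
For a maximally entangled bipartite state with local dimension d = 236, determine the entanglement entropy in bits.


For a maximally entangled state in d x d:
S = log2(d) = log2(236)
= 7.8826

7.8826


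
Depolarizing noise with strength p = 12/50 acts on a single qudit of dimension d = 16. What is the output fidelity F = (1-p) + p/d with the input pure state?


F = (1-p) + p/d
= (1 - 0.2400) + 0.2400/16
= 0.7600 + 0.0150
= 0.7750

0.7750


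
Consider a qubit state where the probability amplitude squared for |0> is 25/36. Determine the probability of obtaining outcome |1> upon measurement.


|alpha|^2 = 25/36 = 0.6944
|beta|^2 = 1 - 25/36 = 11/36 = 0.3056
P(|1>) = |beta|^2 = 0.3056

0.3056


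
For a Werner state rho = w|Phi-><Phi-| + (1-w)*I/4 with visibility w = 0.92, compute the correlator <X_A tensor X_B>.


|Phi-> = (|00> - |11>)/sqrt(2)
For the pure Bell state, <X_A X_B> = -1 (Bell-state Pauli correlator).
The maximally-mixed part I/4 has tr(I/4 * P tensor P) = 0 for any traceless Pauli P.
So <X_A X_B>_rho = w * (-1) + (1 - w) * 0
= 0.92 * (-1)
= -0.9200

-0.9200


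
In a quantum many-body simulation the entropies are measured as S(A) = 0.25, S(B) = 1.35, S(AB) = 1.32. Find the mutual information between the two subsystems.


I(A:B) = S(A) + S(B) - S(AB)
= 0.25 + 1.35 - 1.32
= 0.2800

0.2800


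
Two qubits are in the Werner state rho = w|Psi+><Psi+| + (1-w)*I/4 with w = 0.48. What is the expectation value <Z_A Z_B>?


|Psi+> = (|01> + |10>)/sqrt(2)
For the pure Bell state, <Z_A Z_B> = -1 (Bell-state Pauli correlator).
The maximally-mixed part I/4 has tr(I/4 * P tensor P) = 0 for any traceless Pauli P.
So <Z_A Z_B>_rho = w * (-1) + (1 - w) * 0
= 0.48 * (-1)
= -0.4800

-0.4800


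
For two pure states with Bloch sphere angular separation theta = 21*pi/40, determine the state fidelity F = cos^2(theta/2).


For states separated by angle theta on Bloch sphere:
F = cos^2(theta/2)
theta = 21*pi/40 = 1.6493
theta/2 = 0.8247
cos(theta/2) = 0.6788
F = 0.4608

0.4608


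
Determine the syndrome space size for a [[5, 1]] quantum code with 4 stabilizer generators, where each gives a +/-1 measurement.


Each stabilizer generator gives a binary (+1 or -1) measurement outcome.
With 4 independent generators:
Total syndromes = 2^4
= 16

16


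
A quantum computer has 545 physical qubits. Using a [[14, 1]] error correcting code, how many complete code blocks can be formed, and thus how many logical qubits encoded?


Each code block uses 14 physical qubits for 1 logical qubit(s).
Number of complete blocks = floor(545 / 14) = 38
Logical qubits = 38 * 1
= 38

38


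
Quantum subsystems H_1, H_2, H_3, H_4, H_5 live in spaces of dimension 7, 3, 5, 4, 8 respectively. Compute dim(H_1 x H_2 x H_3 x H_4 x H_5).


dim(H_1 x H_2 x H_3 x H_4 x H_5) = 7 * 3 * 5 * 4 * 8
= 21 * 5 * 4 * 8
= 105 * 4 * 8
= 420 * 8
= 3360

3360


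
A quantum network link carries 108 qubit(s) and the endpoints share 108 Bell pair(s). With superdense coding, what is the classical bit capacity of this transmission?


Superdense coding allows 2 classical bits per shared entangled pair.
108 pair(s) -> 2 * 108 = 216 classical bits

216


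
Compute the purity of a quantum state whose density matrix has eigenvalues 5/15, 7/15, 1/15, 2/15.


tr(rho^2) = sum of eigenvalues squared
= (5/15)^2 + (7/15)^2 + (1/15)^2 + (2/15)^2
= (25 + 49 + 1 + 4) / 225
= 79/225
= 0.3511

0.3511


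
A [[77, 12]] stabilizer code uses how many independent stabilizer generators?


For an [[n,k]] stabilizer code:
Number of stabilizer generators = n - k
= 77 - 12
= 65

65


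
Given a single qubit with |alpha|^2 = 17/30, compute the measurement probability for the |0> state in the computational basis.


|alpha|^2 = 17/30 = 0.5667
|beta|^2 = 1 - 17/30 = 13/30 = 0.4333
P(|0>) = |alpha|^2 = 0.5667

0.5667


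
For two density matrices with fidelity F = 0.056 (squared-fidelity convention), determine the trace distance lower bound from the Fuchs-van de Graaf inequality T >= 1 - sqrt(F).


Fuchs-van de Graaf (squared-fidelity convention): 1 - sqrt(F) <= T <= sqrt(1 - F).
Lower bound: T >= 1 - sqrt(F)
sqrt(F) = sqrt(0.056) = 0.2366
T >= 1 - 0.2366
T >= 0.7634

0.7634


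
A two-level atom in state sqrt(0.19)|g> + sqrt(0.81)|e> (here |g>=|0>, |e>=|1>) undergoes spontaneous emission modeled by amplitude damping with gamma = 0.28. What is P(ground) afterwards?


For amplitude damping with parameter gamma on state sqrt(a)|0> + sqrt(b)|1>:
alpha^2 = 0.19, beta^2 = 0.81
P(|0>) = alpha^2 + gamma * beta^2
= 0.19 + 0.28 * 0.81
= 0.19 + 0.2268
= 0.4168

0.4168


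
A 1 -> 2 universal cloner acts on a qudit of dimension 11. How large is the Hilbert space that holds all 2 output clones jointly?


Output space = H^(tensor 2) where dim(H) = 11
dim = 11^2
= 121

121


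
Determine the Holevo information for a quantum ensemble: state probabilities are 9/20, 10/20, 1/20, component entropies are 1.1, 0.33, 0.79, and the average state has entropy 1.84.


chi = S(rho) - sum_i p_i * S(rho_i)
Weighted entropy = 9/20 * 1.1 + 10/20 * 0.33 + 1/20 * 0.79
= 0.6995
chi = 1.84 - 0.6995
= 1.1405

1.1405


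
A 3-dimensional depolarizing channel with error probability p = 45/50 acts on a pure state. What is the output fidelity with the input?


F = (1-p) + p/d
= (1 - 0.9000) + 0.9000/3
= 0.1000 + 0.3000
= 0.4000

0.4000


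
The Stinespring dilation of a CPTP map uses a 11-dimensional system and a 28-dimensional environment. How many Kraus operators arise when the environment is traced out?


Tracing out the environment in an orthonormal basis {|i>_E} gives Kraus operators K_i = <i|_E U |0>_E.
Number of Kraus operators = dim(H_env) = d_env
= 28

28


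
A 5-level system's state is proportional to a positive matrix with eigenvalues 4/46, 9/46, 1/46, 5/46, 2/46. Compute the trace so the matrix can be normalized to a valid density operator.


tr(M) = sum of eigenvalues
= 4/46 + 9/46 + 1/46 + 5/46 + 2/46
= 21/46
= 0.4565

0.4565


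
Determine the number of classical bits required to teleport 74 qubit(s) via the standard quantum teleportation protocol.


Quantum teleportation requires 2 classical bits per qubit teleported.
74 qubit(s) -> 2 * 74 = 148 classical bits

148


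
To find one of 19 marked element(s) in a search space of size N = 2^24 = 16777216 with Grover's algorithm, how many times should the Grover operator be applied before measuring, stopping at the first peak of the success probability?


After j Grover iterations the success probability is P(j) = sin^2((2j+1)*theta), where sin(theta) = sqrt(k/N).
N = 2^24 = 16777216, k = 19
sin(theta) = sqrt(k/N) = 0.001064184312
theta = arcsin(sqrt(k/N)) = 0.001064184513 rad
P(j) reaches its first maximum when (2j+1)*theta is as close as possible to pi/2, i.e. j = round(pi/(4*theta) - 1/2).
pi/(4*theta) - 1/2 = 737.5282
(For comparison, the common estimate pi/4 * sqrt(N/k) = 738.0283; the exact maximiser is used here.)
Optimal iterations = 738

738


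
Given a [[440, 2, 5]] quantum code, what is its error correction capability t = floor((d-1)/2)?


Code parameters: [[440, 2, 5]], distance d = 5.
Number of correctable errors = floor((d-1)/2)
= floor((5 - 1)/2)
= floor(4/2)
= 2

2


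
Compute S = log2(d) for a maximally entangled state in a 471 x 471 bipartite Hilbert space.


For a maximally entangled state in d x d:
S = log2(d) = log2(471)
= 8.8796

8.8796


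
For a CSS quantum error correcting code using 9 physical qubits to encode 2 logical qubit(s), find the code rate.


Code rate R = k/n
= 2/9
= 0.2222

0.2222


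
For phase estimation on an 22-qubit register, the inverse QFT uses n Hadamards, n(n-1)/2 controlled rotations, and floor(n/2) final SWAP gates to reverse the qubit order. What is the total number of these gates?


Hadamard gates: 22
Controlled rotations: n*(n-1)/2 = 22*21/2 = 231
SWAP gates: floor(n/2) = floor(22/2) = 11
Total = 22 + 231 + 11
= 264

264


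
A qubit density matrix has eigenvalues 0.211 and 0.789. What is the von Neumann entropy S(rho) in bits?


S = -p*log2(p) - (1-p)*log2(1-p)
p = 0.2110, 1-p = 0.7890
= -0.2110 * log2(0.2110) - 0.7890 * log2(0.7890)
= -(-0.4736) - (-0.2698)
= 0.7434

0.7434


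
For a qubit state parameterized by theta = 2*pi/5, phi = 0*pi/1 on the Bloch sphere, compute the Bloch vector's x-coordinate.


theta = 1.2566, phi = 0.0000
r_x = sin(theta)*cos(phi) = 0.9511 * 1.0000
r_x = 0.9511

0.9511


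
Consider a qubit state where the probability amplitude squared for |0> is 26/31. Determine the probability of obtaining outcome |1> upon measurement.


|alpha|^2 = 26/31 = 0.8387
|beta|^2 = 1 - 26/31 = 5/31 = 0.1613
P(|1>) = |beta|^2 = 0.1613

0.1613


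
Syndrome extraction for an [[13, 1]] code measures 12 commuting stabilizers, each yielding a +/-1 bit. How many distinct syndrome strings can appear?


Each stabilizer generator gives a binary (+1 or -1) measurement outcome.
With 12 independent generators:
Total syndromes = 2^12
= 4096

4096


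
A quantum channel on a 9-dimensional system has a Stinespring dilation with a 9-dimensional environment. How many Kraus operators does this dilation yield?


Tracing out the environment in an orthonormal basis {|i>_E} gives Kraus operators K_i = <i|_E U |0>_E.
Number of Kraus operators = dim(H_env) = d_env
= 9

9


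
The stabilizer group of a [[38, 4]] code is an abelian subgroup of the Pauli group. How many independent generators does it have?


For an [[n,k]] stabilizer code:
Number of stabilizer generators = n - k
= 38 - 4
= 34

34


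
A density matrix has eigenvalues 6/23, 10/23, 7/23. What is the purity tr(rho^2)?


tr(rho^2) = sum of eigenvalues squared
= (6/23)^2 + (10/23)^2 + (7/23)^2
= (36 + 100 + 49) / 529
= 185/529
= 0.3497

0.3497


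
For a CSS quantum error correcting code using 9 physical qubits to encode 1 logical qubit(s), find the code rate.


Code rate R = k/n
= 1/9
= 0.1111

0.1111


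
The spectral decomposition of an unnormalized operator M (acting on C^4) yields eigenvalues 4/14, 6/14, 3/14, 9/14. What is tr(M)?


tr(M) = sum of eigenvalues
= 4/14 + 6/14 + 3/14 + 9/14
= 22/14
= 1.5714

1.5714


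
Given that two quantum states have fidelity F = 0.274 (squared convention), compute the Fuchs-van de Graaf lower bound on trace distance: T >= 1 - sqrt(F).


Fuchs-van de Graaf (squared-fidelity convention): 1 - sqrt(F) <= T <= sqrt(1 - F).
Lower bound: T >= 1 - sqrt(F)
sqrt(F) = sqrt(0.274) = 0.5235
T >= 1 - 0.5235
T >= 0.4765

0.4765


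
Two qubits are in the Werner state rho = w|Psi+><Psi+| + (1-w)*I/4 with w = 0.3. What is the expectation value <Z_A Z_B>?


|Psi+> = (|01> + |10>)/sqrt(2)
For the pure Bell state, <Z_A Z_B> = -1 (Bell-state Pauli correlator).
The maximally-mixed part I/4 has tr(I/4 * P tensor P) = 0 for any traceless Pauli P.
So <Z_A Z_B>_rho = w * (-1) + (1 - w) * 0
= 0.3 * (-1)
= -0.3000

-0.3000


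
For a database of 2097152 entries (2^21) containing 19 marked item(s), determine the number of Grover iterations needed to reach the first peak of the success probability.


After j Grover iterations the success probability is P(j) = sin^2((2j+1)*theta), where sin(theta) = sqrt(k/N).
N = 2^21 = 2097152, k = 19
sin(theta) = sqrt(k/N) = 0.003009967775
theta = arcsin(sqrt(k/N)) = 0.00300997232 rad
P(j) reaches its first maximum when (2j+1)*theta is as close as possible to pi/2, i.e. j = round(pi/(4*theta) - 1/2).
pi/(4*theta) - 1/2 = 260.4320
(For comparison, the common estimate pi/4 * sqrt(N/k) = 260.9324; the exact maximiser is used here.)
Optimal iterations = 260

260


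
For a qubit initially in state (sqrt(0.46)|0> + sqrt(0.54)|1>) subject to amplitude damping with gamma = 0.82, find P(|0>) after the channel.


For amplitude damping with parameter gamma on state sqrt(a)|0> + sqrt(b)|1>:
alpha^2 = 0.46, beta^2 = 0.54
P(|0>) = alpha^2 + gamma * beta^2
= 0.46 + 0.82 * 0.54
= 0.46 + 0.4428
= 0.9028

0.9028


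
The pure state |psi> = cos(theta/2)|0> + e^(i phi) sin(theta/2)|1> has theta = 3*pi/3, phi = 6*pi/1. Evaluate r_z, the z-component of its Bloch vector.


theta = 3.1416, phi = 18.8496
r_z = cos(theta) = -1.0000

-1.0000


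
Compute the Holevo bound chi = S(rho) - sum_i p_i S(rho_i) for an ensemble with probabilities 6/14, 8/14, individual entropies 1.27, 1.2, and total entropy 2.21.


chi = S(rho) - sum_i p_i * S(rho_i)
Weighted entropy = 6/14 * 1.27 + 8/14 * 1.2
= 1.2300
chi = 2.21 - 1.2300
= 0.9800

0.9800


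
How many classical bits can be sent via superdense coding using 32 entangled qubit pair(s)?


Superdense coding allows 2 classical bits per shared entangled pair.
32 pair(s) -> 2 * 32 = 64 classical bits

64


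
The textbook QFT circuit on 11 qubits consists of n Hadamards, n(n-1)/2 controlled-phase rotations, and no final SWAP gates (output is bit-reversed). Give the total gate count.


Hadamard gates: 11
Controlled rotations: n*(n-1)/2 = 11*10/2 = 55
SWAP gates: 0 (omitted)
Total = 11 + 55
= 66

66


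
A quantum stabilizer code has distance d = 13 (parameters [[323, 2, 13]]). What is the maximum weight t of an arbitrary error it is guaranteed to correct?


Code parameters: [[323, 2, 13]], distance d = 13.
Number of correctable errors = floor((d-1)/2)
= floor((13 - 1)/2)
= floor(12/2)
= 6

6


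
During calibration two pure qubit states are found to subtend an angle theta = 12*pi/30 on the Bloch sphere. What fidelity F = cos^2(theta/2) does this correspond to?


For states separated by angle theta on Bloch sphere:
F = cos^2(theta/2)
theta = 12*pi/30 = 1.2566
theta/2 = 0.6283
cos(theta/2) = 0.8090
F = 0.6545

0.6545


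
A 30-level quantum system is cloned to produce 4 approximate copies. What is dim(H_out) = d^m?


Output space = H^(tensor 4) where dim(H) = 30
dim = 30^4
= 900 (after 2 factors)
= 27000 (after 3 factors)
= 810000 (after 4 factors)
= 810000

810000


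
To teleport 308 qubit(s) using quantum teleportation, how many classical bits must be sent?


Quantum teleportation requires 2 classical bits per qubit teleported.
308 qubit(s) -> 2 * 308 = 616 classical bits

616


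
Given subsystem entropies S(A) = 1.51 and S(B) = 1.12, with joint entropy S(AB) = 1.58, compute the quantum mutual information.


I(A:B) = S(A) + S(B) - S(AB)
= 1.51 + 1.12 - 1.58
= 1.0500

1.0500


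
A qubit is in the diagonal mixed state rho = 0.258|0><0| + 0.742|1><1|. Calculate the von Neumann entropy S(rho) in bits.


S = -p*log2(p) - (1-p)*log2(1-p)
p = 0.2580, 1-p = 0.7420
= -0.2580 * log2(0.2580) - 0.7420 * log2(0.7420)
= -(-0.5043) - (-0.3194)
= 0.8237

0.8237


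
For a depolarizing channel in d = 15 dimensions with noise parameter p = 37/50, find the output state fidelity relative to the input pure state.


F = (1-p) + p/d
= (1 - 0.7400) + 0.7400/15
= 0.2600 + 0.0493
= 0.3093

0.3093


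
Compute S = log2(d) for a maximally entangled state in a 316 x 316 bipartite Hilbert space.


For a maximally entangled state in d x d:
S = log2(d) = log2(316)
= 8.3038

8.3038


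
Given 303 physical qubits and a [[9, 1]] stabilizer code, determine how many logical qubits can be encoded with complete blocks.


Each code block uses 9 physical qubits for 1 logical qubit(s).
Number of complete blocks = floor(303 / 9) = 33
Logical qubits = 33 * 1
= 33

33


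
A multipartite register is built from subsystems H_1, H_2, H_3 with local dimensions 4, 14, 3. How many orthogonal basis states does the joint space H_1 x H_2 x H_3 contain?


dim(H_1 x H_2 x H_3) = 4 * 14 * 3
= 56 * 3
= 168

168


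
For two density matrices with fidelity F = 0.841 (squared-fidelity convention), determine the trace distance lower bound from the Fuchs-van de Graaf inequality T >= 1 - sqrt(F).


Fuchs-van de Graaf (squared-fidelity convention): 1 - sqrt(F) <= T <= sqrt(1 - F).
Lower bound: T >= 1 - sqrt(F)
sqrt(F) = sqrt(0.841) = 0.9171
T >= 1 - 0.9171
T >= 0.0829

0.0829


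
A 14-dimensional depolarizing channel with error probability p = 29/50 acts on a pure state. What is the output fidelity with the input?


F = (1-p) + p/d
= (1 - 0.5800) + 0.5800/14
= 0.4200 + 0.0414
= 0.4614

0.4614


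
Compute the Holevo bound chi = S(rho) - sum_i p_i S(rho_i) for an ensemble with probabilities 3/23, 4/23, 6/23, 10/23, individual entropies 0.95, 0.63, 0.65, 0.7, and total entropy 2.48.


chi = S(rho) - sum_i p_i * S(rho_i)
Weighted entropy = 3/23 * 0.95 + 4/23 * 0.63 + 6/23 * 0.65 + 10/23 * 0.7
= 0.7074
chi = 2.48 - 0.7074
= 1.7726

1.7726


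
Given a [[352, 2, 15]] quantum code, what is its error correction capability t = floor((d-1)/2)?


Code parameters: [[352, 2, 15]], distance d = 15.
Number of correctable errors = floor((d-1)/2)
= floor((15 - 1)/2)
= floor(14/2)
= 7

7


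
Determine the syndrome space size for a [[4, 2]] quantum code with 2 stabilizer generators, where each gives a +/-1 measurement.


Each stabilizer generator gives a binary (+1 or -1) measurement outcome.
With 2 independent generators:
Total syndromes = 2^2
= 4

4
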